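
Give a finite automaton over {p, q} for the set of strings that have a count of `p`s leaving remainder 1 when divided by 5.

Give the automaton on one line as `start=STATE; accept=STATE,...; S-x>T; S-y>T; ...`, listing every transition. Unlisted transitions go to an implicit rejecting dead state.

Keep the running count of `p`s modulo 5: each `p` advances along the cycle s0 → s1 → s2 → s3 → s4 → s0 while other symbols loop. Accept at s1.
With 5 states:
        p   q  
>  s0   s1  s0 
 * s1   s2  s1 
   s2   s3  s2 
   s3   s4  s3 
   s4   s0  s4 
(> = start, * = accepting)

start=s0; accept=s1; s0-p>s1; s0-q>s0; s1-p>s2; s1-q>s1; s2-p>s3; s2-q>s2; s3-p>s4; s3-q>s3; s4-p>s0; s4-q>s4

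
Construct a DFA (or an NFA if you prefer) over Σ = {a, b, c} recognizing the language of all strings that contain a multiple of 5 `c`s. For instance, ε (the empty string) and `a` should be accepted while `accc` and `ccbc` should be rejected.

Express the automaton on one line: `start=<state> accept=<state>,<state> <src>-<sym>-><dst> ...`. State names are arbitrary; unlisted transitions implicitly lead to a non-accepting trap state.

The only thing that matters is how many `c`s have appeared, reduced mod 5. Use one state per residue: q0 for 0, …, q4 for 4. Reading `c` moves to the next residue; anything else stays put. q0 is accepting.
        a   b   c  
>* q0   q0  q0  q1 
   q1   q1  q1  q2 
   q2   q2  q2  q3 
   q3   q3  q3  q4 
   q4   q4  q4  q0 
(> = start, * = accepting)

start=q0 accept=q0 q0-a->q0 q0-b->q0 q0-c->q1 q1-a->q1 q1-b->q1 q1-c->q2 q2-a->q2 q2-b->q2 q2-c->q3 q3-a->q3 q3-b->q3 q3-c->q4 q4-a->q4 q4-b->q4 q4-c->q0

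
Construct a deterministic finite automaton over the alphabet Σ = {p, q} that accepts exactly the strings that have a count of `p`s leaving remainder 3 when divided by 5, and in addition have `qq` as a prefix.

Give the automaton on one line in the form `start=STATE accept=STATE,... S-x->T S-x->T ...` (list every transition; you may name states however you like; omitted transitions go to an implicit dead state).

Handle the two conditions separately and then intersect. One (5 states) tracks the count of `p`s modulo 5; the other (4 states) tracks whether the input so far still matches the prefix `qq`. Each combined state is a pair, one component from each; accept when both components accept. Minimizing collapses redundant product states.
8 states suffice.
        p   q  
>  s0   s1  s2 
   s1   s1  s1 
   s2   s1  s3 
   s3   s4  s3 
   s4   s5  s4 
   s5   s6  s5 
 * s6   s7  s6 
   s7   s3  s7 
(> = start, * = accepting)

start=s0 accept=s6 s0-p->s1 s0-q->s2 s1-p->s1 s1-q->s1 s2-p->s1 s2-q->s3 s3-p->s4 s3-q->s3 s4-p->s5 s4-q->s4 s5-p->s6 s5-q->s5 s6-p->s7 s6-q->s6 s7-p->s3 s7-q->s7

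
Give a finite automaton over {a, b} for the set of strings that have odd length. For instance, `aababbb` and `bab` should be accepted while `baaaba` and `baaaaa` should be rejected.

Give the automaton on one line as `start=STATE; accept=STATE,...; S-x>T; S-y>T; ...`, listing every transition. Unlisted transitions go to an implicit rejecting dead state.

Count input length modulo 2: every symbol advances one step around the cycle q0 → q1 → q0. Accept at q1.
A 2-state machine:
        a   b  
>  q0   q1  q1 
 * q1   q0  q0 
(> = start, * = accepting)

start=q0; accept=q1; q0-a>q1; q0-b>q1; q1-a>q0; q1-b>q0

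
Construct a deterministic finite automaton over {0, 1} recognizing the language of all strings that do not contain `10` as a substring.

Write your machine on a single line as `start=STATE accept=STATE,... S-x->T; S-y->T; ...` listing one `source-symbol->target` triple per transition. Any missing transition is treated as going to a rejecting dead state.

start=S0; accept=S0,S1; S0-0->S0; S0-1->S1; S1-0->S2; S1-1->S1; S2-0->S2; S2-1->S2

This is the complement of 'contains `10`'. Use the same substring-matching states — S0 through S2 holding how much of `10` has just been matched — but flip the accepting set: everything except the trap S2 accepts.
        0   1  
>* S0   S0  S1 
 * S1   S2  S1 
   S2   S2  S2 
(> = start, * = accepting)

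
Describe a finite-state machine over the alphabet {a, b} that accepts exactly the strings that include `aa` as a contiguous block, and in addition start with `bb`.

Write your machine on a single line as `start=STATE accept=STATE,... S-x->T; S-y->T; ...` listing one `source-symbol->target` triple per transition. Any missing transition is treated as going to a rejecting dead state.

start=S0; accept=S7; S0-a->S1; S0-b->S2; S1-a->S3; S1-b->S4; S2-a->S1; S2-b->S5; S3-a->S3; S3-b->S3; S4-a->S1; S4-b->S4; S5-a->S6; S5-b->S5; S6-a->S7; S6-b->S5; S7-a->S7; S7-b->S7

Build one automaton per condition and run them in lockstep. One (3 states) tracks whether and how much of `aa` has been seen; the other (4 states) tracks whether the input so far still matches the prefix `bb`. Each combined state is a pair, one component from each; accept when both components accept.
With 8 states:
        a   b  
>  S0   S1  S2 
   S1   S3  S4 
   S2   S1  S5 
   S3   S3  S3 
   S4   S1  S4 
   S5   S6  S5 
   S6   S7  S5 
 * S7   S7  S7 
(> = start, * = accepting)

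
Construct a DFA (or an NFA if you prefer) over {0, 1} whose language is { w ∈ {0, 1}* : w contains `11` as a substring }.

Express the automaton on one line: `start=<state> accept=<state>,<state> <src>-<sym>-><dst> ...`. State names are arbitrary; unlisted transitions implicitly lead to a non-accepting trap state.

start=S0 accept=S2 S0-0->S0 S0-1->S1 S1-0->S0 S1-1->S2 S2-0->S2 S2-1->S2

Track how much of `11` has been matched so far: state S0 is no progress, S2 is the absorbing accept state reached once `11` has occurred. Intermediate states record partial matches; on a mismatch, fall back to the longest reusable overlap.
3 states suffice.
        0   1  
>  S0   S0  S1 
   S1   S0  S2 
 * S2   S2  S2 
(> = start, * = accepting)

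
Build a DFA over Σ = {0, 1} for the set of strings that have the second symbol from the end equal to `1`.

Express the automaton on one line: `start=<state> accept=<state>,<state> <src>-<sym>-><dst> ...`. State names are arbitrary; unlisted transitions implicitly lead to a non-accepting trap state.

Because acceptance depends on a position counted from the end, the machine has to buffer the most recent 2 symbols. Make each state the string of the last up-to-2 symbols read; on input `x` shift the window left and append `x`. Accept when the buffered window has length 2 and begins with `1`.
With 7 states:
       0  1 
>  A   B  C 
   B   D  E 
   C   F  G 
   D   D  E 
   E   F  G 
 * F   D  E 
 * G   F  G 
(> = start, * = accepting)

start=A accept=F,G A-0->B A-1->C B-0->D B-1->E C-0->F C-1->G D-0->D D-1->E E-0->F E-1->G F-0->D F-1->E G-0->F G-1->G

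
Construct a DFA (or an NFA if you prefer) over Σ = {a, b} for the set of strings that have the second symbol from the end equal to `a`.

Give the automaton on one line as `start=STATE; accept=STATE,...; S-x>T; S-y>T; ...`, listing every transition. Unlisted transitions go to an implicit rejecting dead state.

start=S0; accept=S3,S4; S0-a>S1; S0-b>S2; S1-a>S3; S1-b>S4; S2-a>S5; S2-b>S6; S3-a>S3; S3-b>S4; S4-a>S5; S4-b>S6; S5-a>S3; S5-b>S4; S6-a>S5; S6-b>S6

A DFA must remember the last 2 symbols (since which symbol is second-to-last isn't known until the input ends). Use one state per possible window of the last ≤2 symbols; accept from those whose window starts with `a`.
A 7-state machine:
        a   b  
>  S0   S1  S2 
   S1   S3  S4 
   S2   S5  S6 
 * S3   S3  S4 
 * S4   S5  S6 
   S5   S3  S4 
   S6   S5  S6 
(> = start, * = accepting)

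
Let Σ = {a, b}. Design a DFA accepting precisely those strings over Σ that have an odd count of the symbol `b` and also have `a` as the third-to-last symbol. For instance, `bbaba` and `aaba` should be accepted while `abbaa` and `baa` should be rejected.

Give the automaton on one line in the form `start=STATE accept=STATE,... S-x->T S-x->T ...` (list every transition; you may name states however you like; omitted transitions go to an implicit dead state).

Build one automaton per condition and run them in lockstep. The first has 2 states tracking the count of `b`s modulo 2; the second has 15 states tracking the last 3 symbols read. A product state is a pair (one from each), accepting exactly when both do.
With 23 states:
          a    b  
>  s0     s1   s2 
   s1     s3   s4 
   s2     s5   s6 
   s3     s7   s8 
   s4     s9  s10 
   s5    s11  s12 
   s6    s13  s14 
   s7     s7   s8 
 * s8     s9  s10 
 * s9    s11  s12 
   s10   s13  s14 
   s11   s15  s16 
   s12   s17  s18 
   s13   s19  s20 
   s14   s21  s22 
 * s15   s15  s16 
   s16   s17  s18 
   s17   s19  s20 
 * s18   s21  s22 
   s19    s7   s8 
   s20    s9  s10 
   s21   s11  s12 
   s22   s13  s14 
(> = start, * = accepting)

start=s0 accept=s8,s9,s15,s18 s0-a->s1 s0-b->s2 s1-a->s3 s1-b->s4 s2-a->s5 s2-b->s6 s3-a->s7 s3-b->s8 s4-a->s9 s4-b->s10 s5-a->s11 s5-b->s12 s6-a->s13 s6-b->s14 s7-a->s7 s7-b->s8 s8-a->s9 s8-b->s10 s9-a->s11 s9-b->s12 s10-a->s13 s10-b->s14 s11-a->s15 s11-b->s16 s12-a->s17 s12-b->s18 s13-a->s19 s13-b->s20 s14-a->s21 s14-b->s22 s15-a->s15 s15-b->s16 s16-a->s17 s16-b->s18 s17-a->s19 s17-b->s20 s18-a->s21 s18-b->s22 s19-a->s7 s19-b->s8 s20-a->s9 s20-b->s10 s21-a->s11 s21-b->s12 s22-a->s13 s22-b->s14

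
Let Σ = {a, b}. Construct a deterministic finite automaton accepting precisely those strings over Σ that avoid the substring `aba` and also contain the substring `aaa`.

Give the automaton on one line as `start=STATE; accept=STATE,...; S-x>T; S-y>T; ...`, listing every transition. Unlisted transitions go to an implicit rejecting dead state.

start=q0; accept=q4,q6,q7; q0-a>q1; q0-b>q0; q1-a>q2; q1-b>q3; q2-a>q4; q2-b>q3; q3-a>q5; q3-b>q0; q4-a>q4; q4-b>q6; q5-a>q5; q5-b>q5; q6-a>q5; q6-b>q7; q7-a>q4; q7-b>q7

Handle the two conditions separately and then intersect. The first has 4 states tracking partial matches of the forbidden pattern `aba`; the second has 4 states tracking whether and how much of `aaa` has been seen. A product state is a pair (one from each), accepting exactly when both do. Equivalent product states are then merged.
8 states suffice.
        a   b  
>  q0   q1  q0 
   q1   q2  q3 
   q2   q4  q3 
   q3   q5  q0 
 * q4   q4  q6 
   q5   q5  q5 
 * q6   q5  q7 
 * q7   q4  q7 
(> = start, * = accepting)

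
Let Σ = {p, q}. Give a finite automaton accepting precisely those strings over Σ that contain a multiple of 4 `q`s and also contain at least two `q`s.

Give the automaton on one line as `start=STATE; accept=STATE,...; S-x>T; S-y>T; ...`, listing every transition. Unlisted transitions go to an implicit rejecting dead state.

Build one automaton per condition and run them in lockstep. One (4 states) tracks the count of `q`s modulo 4; the other (4 states) tracks the count of `q`s, saturating at 3. Each combined state is a pair, one component from each; accept when both components accept. After merging equivalent states the machine shrinks.
With 5 states:
        p   q  
>  S0   S0  S1 
   S1   S1  S2 
   S2   S2  S3 
   S3   S3  S4 
 * S4   S4  S1 
(> = start, * = accepting)

start=S0; accept=S4; S0-p>S0; S0-q>S1; S1-p>S1; S1-q>S2; S2-p>S2; S2-q>S3; S3-p>S3; S3-q>S4; S4-p>S4; S4-q>S1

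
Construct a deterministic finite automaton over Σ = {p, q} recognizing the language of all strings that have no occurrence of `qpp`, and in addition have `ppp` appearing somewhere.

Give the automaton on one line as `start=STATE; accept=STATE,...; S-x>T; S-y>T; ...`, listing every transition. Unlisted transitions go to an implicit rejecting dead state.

Run two small machines in parallel and take their product. The first has 4 states tracking partial matches of the forbidden pattern `qpp`; the second has 4 states tracking whether and how much of `ppp` has been seen. A product state is a pair (one from each), accepting exactly when both do.
          p    q  
>  s0     s1   s2 
   s1     s3   s2 
   s2     s4   s2 
   s3     s5   s2 
   s4     s6   s2 
 * s5     s5   s7 
   s6     s8   s9 
 * s7    s10   s7 
   s8     s8   s8 
   s9    s11   s9 
 * s10    s8   s7 
   s11    s6   s9 
(> = start, * = accepting)

start=s0; accept=s5,s7,s10; s0-p>s1; s0-q>s2; s1-p>s3; s1-q>s2; s2-p>s4; s2-q>s2; s3-p>s5; s3-q>s2; s4-p>s6; s4-q>s2; s5-p>s5; s5-q>s7; s6-p>s8; s6-q>s9; s7-p>s10; s7-q>s7; s8-p>s8; s8-q>s8; s9-p>s11; s9-q>s9; s10-p>s8; s10-q>s7; s11-p>s6; s11-q>s9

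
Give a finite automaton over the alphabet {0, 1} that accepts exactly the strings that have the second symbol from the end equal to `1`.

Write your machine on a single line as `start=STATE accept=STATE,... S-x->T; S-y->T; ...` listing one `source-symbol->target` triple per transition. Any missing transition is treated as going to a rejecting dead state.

start=A; accept=F,G; A-0->B; A-1->C; B-0->D; B-1->E; C-0->F; C-1->G; D-0->D; D-1->E; E-0->F; E-1->G; F-0->D; F-1->E; G-0->F; G-1->G

A DFA must remember the last 2 symbols (since which symbol is second-to-last isn't known until the input ends). Use one state per possible window of the last ≤2 symbols; accept from those whose window starts with `1`.
7 states suffice.
       0  1 
>  A   B  C 
   B   D  E 
   C   F  G 
   D   D  E 
   E   F  G 
 * F   D  E 
 * G   F  G 
(> = start, * = accepting)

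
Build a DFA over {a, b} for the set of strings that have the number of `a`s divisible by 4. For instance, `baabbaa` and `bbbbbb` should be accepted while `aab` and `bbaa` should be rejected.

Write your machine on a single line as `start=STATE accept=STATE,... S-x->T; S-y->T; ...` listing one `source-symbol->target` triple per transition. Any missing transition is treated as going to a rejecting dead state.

The only thing that matters is how many `a`s have appeared, reduced mod 4. Use one state per residue: s0 for 0, …, s3 for 3. Reading `a` moves to the next residue; anything else stays put. s0 is accepting.
        a   b  
>* s0   s1  s0 
   s1   s2  s1 
   s2   s3  s2 
   s3   s0  s3 
(> = start, * = accepting)

start=s0; accept=s0; s0-a->s1; s0-b->s0; s1-a->s2; s1-b->s1; s2-a->s3; s2-b->s2; s3-a->s0; s3-b->s3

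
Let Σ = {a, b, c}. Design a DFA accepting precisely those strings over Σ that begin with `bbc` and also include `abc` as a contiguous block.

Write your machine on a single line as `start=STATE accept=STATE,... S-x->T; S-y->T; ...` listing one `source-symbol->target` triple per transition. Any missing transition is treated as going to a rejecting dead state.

Handle the two conditions separately and then intersect. One (5 states) tracks whether the input so far still matches the prefix `bbc`; the other (4 states) tracks whether and how much of `abc` has been seen. Each combined state is a pair, one component from each; accept when both components accept. After merging equivalent states the machine shrinks.
With 8 states:
        a   b   c  
>  q0   q1  q2  q1 
   q1   q1  q1  q1 
   q2   q1  q3  q1 
   q3   q1  q1  q4 
   q4   q5  q4  q4 
   q5   q5  q6  q4 
   q6   q5  q4  q7 
 * q7   q7  q7  q7 
(> = start, * = accepting)

start=q0; accept=q7; q0-a->q1; q0-b->q2; q0-c->q1; q1-a->q1; q1-b->q1; q1-c->q1; q2-a->q1; q2-b->q3; q2-c->q1; q3-a->q1; q3-b->q1; q3-c->q4; q4-a->q5; q4-b->q4; q4-c->q4; q5-a->q5; q5-b->q6; q5-c->q4; q6-a->q5; q6-b->q4; q6-c->q7; q7-a->q7; q7-b->q7; q7-c->q7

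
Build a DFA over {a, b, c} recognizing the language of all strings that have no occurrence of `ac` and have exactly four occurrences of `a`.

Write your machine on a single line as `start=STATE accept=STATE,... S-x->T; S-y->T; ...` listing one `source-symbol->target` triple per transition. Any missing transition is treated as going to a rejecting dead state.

Handle the two conditions separately and then intersect. One (3 states) tracks partial matches of the forbidden pattern `ac`; the other (6 states) tracks the count of `a`s, saturating at 5. Each combined state is a pair, one component from each; accept when both components accept. Equivalent product states are then merged.
        a   b   c  
>  q0   q1  q0  q0 
   q1   q2  q3  q4 
   q2   q5  q6  q4 
   q3   q2  q3  q3 
   q4   q4  q4  q4 
   q5   q7  q8  q4 
   q6   q5  q6  q6 
 * q7   q4  q9  q4 
   q8   q7  q8  q8 
 * q9   q4  q9  q9 
(> = start, * = accepting)

start=q0; accept=q7,q9; q0-a->q1; q0-b->q0; q0-c->q0; q1-a->q2; q1-b->q3; q1-c->q4; q2-a->q5; q2-b->q6; q2-c->q4; q3-a->q2; q3-b->q3; q3-c->q3; q4-a->q4; q4-b->q4; q4-c->q4; q5-a->q7; q5-b->q8; q5-c->q4; q6-a->q5; q6-b->q6; q6-c->q6; q7-a->q4; q7-b->q9; q7-c->q4; q8-a->q7; q8-b->q8; q8-c->q8; q9-a->q4; q9-b->q9; q9-c->q9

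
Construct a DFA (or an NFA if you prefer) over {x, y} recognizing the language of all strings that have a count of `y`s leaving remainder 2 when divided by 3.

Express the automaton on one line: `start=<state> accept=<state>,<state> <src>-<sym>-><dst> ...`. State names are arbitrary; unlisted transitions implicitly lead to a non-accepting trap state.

The only thing that matters is how many `y`s have appeared, reduced mod 3. Use one state per residue: s0 for 0, …, s2 for 2. Reading `y` moves to the next residue; anything else stays put. s2 is accepting.
A 3-state machine:
        x   y  
>  s0   s0  s1 
   s1   s1  s2 
 * s2   s2  s0 
(> = start, * = accepting)

start=s0 accept=s2 s0-x->s0 s0-y->s1 s1-x->s1 s1-y->s2 s2-x->s2 s2-y->s0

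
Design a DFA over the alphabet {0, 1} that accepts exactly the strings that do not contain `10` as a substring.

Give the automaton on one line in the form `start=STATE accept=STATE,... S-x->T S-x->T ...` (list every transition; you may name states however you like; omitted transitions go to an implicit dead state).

Track partial matches of the forbidden pattern `10`. State q2 is a dead state reached once `10` has occurred; every other state accepts. q0 means no part of `10` is currently matched.
A 3-state machine:
        0   1  
>* q0   q0  q1 
 * q1   q2  q1 
   q2   q2  q2 
(> = start, * = accepting)

start=q0 accept=q0,q1 q0-0->q0 q0-1->q1 q1-0->q2 q1-1->q1 q2-0->q2 q2-1->q2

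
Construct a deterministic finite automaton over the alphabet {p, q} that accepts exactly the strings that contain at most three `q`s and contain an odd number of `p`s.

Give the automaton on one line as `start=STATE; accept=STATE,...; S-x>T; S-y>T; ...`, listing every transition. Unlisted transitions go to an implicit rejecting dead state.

Handle the two conditions separately and then intersect. The first has 5 states tracking the count of `q`s, saturating at 4; the second has 2 states tracking the count of `p`s modulo 2. A product state is a pair (one from each), accepting exactly when both do.
A 10-state machine:
        p   q  
>  s0   s1  s2 
 * s1   s0  s3 
   s2   s3  s4 
 * s3   s2  s5 
   s4   s5  s6 
 * s5   s4  s7 
   s6   s7  s8 
 * s7   s6  s9 
   s8   s9  s8 
   s9   s8  s9 
(> = start, * = accepting)

start=s0; accept=s1,s3,s5,s7; s0-p>s1; s0-q>s2; s1-p>s0; s1-q>s3; s2-p>s3; s2-q>s4; s3-p>s2; s3-q>s5; s4-p>s5; s4-q>s6; s5-p>s4; s5-q>s7; s6-p>s7; s6-q>s8; s7-p>s6; s7-q>s9; s8-p>s9; s8-q>s8; s9-p>s8; s9-q>s9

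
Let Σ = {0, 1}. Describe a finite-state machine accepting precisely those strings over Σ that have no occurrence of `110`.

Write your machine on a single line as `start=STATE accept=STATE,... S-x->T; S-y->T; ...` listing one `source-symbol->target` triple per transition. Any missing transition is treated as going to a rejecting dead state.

start=q0; accept=q0,q1,q2; q0-0->q0; q0-1->q1; q1-0->q0; q1-1->q2; q2-0->q3; q2-1->q2; q3-0->q3; q3-1->q3

Track partial matches of the forbidden pattern `110`. State q3 is a dead state reached once `110` has occurred; every other state accepts. q0 means no part of `110` is currently matched.
        0   1  
>* q0   q0  q1 
 * q1   q0  q2 
 * q2   q3  q2 
   q3   q3  q3 
(> = start, * = accepting)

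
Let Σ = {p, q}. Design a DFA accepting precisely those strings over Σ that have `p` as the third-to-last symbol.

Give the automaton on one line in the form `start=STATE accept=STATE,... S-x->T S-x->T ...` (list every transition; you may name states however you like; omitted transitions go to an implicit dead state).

start=S0 accept=S7,S8,S9,S10 S0-p->S1 S0-q->S2 S1-p->S3 S1-q->S4 S2-p->S5 S2-q->S6 S3-p->S7 S3-q->S8 S4-p->S9 S4-q->S10 S5-p->S11 S5-q->S12 S6-p->S13 S6-q->S14 S7-p->S7 S7-q->S8 S8-p->S9 S8-q->S10 S9-p->S11 S9-q->S12 S10-p->S13 S10-q->S14 S11-p->S7 S11-q->S8 S12-p->S9 S12-q->S10 S13-p->S11 S13-q->S12 S14-p->S13 S14-q->S14

A DFA must remember the last 3 symbols (since which symbol is third-to-last isn't known until the input ends). Use one state per possible window of the last ≤3 symbols; accept from those whose window starts with `p`.
A 15-state machine:
          p    q  
>  S0     S1   S2 
   S1     S3   S4 
   S2     S5   S6 
   S3     S7   S8 
   S4     S9  S10 
   S5    S11  S12 
   S6    S13  S14 
 * S7     S7   S8 
 * S8     S9  S10 
 * S9    S11  S12 
 * S10   S13  S14 
   S11    S7   S8 
   S12    S9  S10 
   S13   S11  S12 
   S14   S13  S14 
(> = start, * = accepting)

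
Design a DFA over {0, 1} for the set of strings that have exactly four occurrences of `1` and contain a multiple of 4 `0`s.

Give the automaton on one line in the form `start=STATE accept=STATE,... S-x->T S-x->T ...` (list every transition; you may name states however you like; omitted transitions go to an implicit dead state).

Build one automaton per condition and run them in lockstep. One (6 states) tracks the count of `1`s, saturating at 5; the other (4 states) tracks the count of `0`s modulo 4. Each combined state is a pair, one component from each; accept when both components accept. After merging equivalent states the machine shrinks.
21 states suffice.
          0    1  
>  S0     S1   S2 
   S1     S3   S4 
   S2     S4   S5 
   S3     S6   S7 
   S4     S7   S8 
   S5     S8   S9 
   S6     S0  S10 
   S7    S10  S11 
   S8    S11  S12 
   S9    S12  S13 
   S10    S2  S14 
   S11   S14  S15 
   S12   S15  S16 
 * S13   S16  S17 
   S14    S5  S18 
   S15   S18  S19 
   S16   S19  S17 
   S17   S17  S17 
   S18    S9  S20 
   S19   S20  S17 
   S20   S13  S17 
(> = start, * = accepting)

start=S0 accept=S13 S0-0->S1 S0-1->S2 S1-0->S3 S1-1->S4 S2-0->S4 S2-1->S5 S3-0->S6 S3-1->S7 S4-0->S7 S4-1->S8 S5-0->S8 S5-1->S9 S6-0->S0 S6-1->S10 S7-0->S10 S7-1->S11 S8-0->S11 S8-1->S12 S9-0->S12 S9-1->S13 S10-0->S2 S10-1->S14 S11-0->S14 S11-1->S15 S12-0->S15 S12-1->S16 S13-0->S16 S13-1->S17 S14-0->S5 S14-1->S18 S15-0->S18 S15-1->S19 S16-0->S19 S16-1->S17 S17-0->S17 S17-1->S17 S18-0->S9 S18-1->S20 S19-0->S20 S19-1->S17 S20-0->S13 S20-1->S17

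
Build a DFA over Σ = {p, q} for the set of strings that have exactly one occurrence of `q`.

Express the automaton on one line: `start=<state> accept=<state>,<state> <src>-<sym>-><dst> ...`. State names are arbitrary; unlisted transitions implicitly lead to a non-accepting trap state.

Count `q`s, saturating at 2: state S0 means no `q` yet, S1 means one `q` seen, S2 means more than one. Each `q` increments (capped at S2); other symbols loop. Accept from {S1}.
A 3-state machine:
        p   q  
>  S0   S0  S1 
 * S1   S1  S2 
   S2   S2  S2 
(> = start, * = accepting)

start=S0 accept=S1 S0-p->S0 S0-q->S1 S1-p->S1 S1-q->S2 S2-p->S2 S2-q->S2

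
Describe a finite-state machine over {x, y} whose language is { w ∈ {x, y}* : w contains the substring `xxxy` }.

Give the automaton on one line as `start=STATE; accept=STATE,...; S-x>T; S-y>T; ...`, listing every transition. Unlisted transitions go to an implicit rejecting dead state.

start=S0; accept=S4; S0-x>S1; S0-y>S0; S1-x>S2; S1-y>S0; S2-x>S3; S2-y>S0; S3-x>S3; S3-y>S4; S4-x>S4; S4-y>S4

States S0..S3 record the length of the longest prefix of `xxxy` that matches the current input suffix. Reaching S4 means `xxxy` has been seen, and we stay there forever. Accept from S4.
With 5 states:
        x   y  
>  S0   S1  S0 
   S1   S2  S0 
   S2   S3  S0 
   S3   S3  S4 
 * S4   S4  S4 
(> = start, * = accepting)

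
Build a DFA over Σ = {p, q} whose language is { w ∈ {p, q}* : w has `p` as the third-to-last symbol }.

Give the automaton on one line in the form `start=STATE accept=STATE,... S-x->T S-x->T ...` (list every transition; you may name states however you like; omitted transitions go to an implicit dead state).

Because acceptance depends on a position counted from the end, the machine has to buffer the most recent 3 symbols. Make each state the string of the last up-to-3 symbols read; on input `x` shift the window left and append `x`. Accept when the buffered window has length 3 and begins with `p`.
With 15 states:
          p    q  
>  s0     s1   s2 
   s1     s3   s4 
   s2     s5   s6 
   s3     s7   s8 
   s4     s9  s10 
   s5    s11  s12 
   s6    s13  s14 
 * s7     s7   s8 
 * s8     s9  s10 
 * s9    s11  s12 
 * s10   s13  s14 
   s11    s7   s8 
   s12    s9  s10 
   s13   s11  s12 
   s14   s13  s14 
(> = start, * = accepting)

start=s0 accept=s7,s8,s9,s10 s0-p->s1 s0-q->s2 s1-p->s3 s1-q->s4 s2-p->s5 s2-q->s6 s3-p->s7 s3-q->s8 s4-p->s9 s4-q->s10 s5-p->s11 s5-q->s12 s6-p->s13 s6-q->s14 s7-p->s7 s7-q->s8 s8-p->s9 s8-q->s10 s9-p->s11 s9-q->s12 s10-p->s13 s10-q->s14 s11-p->s7 s11-q->s8 s12-p->s9 s12-q->s10 s13-p->s11 s13-q->s12 s14-p->s13 s14-q->s14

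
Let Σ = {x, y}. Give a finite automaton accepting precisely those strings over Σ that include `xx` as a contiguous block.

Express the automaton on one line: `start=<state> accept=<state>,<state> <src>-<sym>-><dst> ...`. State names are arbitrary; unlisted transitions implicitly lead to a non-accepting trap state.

Track how much of `xx` has been matched so far: state q0 is no progress, q2 is the absorbing accept state reached once `xx` has occurred. Intermediate states record partial matches; on a mismatch, fall back to the longest reusable overlap.
        x   y  
>  q0   q1  q0 
   q1   q2  q0 
 * q2   q2  q2 
(> = start, * = accepting)

start=q0 accept=q2 q0-x->q1 q0-y->q0 q1-x->q2 q1-y->q0 q2-x->q2 q2-y->q2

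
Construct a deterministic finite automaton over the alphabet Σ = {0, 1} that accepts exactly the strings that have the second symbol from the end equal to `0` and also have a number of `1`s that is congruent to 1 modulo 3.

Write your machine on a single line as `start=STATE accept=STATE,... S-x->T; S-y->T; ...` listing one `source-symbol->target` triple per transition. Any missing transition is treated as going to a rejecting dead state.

start=S0; accept=S4,S7; S0-0->S1; S0-1->S2; S1-0->S3; S1-1->S4; S2-0->S5; S2-1->S6; S3-0->S3; S3-1->S4; S4-0->S5; S4-1->S6; S5-0->S7; S5-1->S8; S6-0->S9; S6-1->S10; S7-0->S7; S7-1->S8; S8-0->S9; S8-1->S10; S9-0->S11; S9-1->S12; S10-0->S13; S10-1->S14; S11-0->S11; S11-1->S12; S12-0->S13; S12-1->S14; S13-0->S3; S13-1->S4; S14-0->S5; S14-1->S6

Run two small machines in parallel and take their product. One (7 states) tracks the last 2 symbols read; the other (3 states) tracks the count of `1`s modulo 3. Each combined state is a pair, one component from each; accept when both components accept.
15 states suffice.
          0    1  
>  S0     S1   S2 
   S1     S3   S4 
   S2     S5   S6 
   S3     S3   S4 
 * S4     S5   S6 
   S5     S7   S8 
   S6     S9  S10 
 * S7     S7   S8 
   S8     S9  S10 
   S9    S11  S12 
   S10   S13  S14 
   S11   S11  S12 
   S12   S13  S14 
   S13    S3   S4 
   S14    S5   S6 
(> = start, * = accepting)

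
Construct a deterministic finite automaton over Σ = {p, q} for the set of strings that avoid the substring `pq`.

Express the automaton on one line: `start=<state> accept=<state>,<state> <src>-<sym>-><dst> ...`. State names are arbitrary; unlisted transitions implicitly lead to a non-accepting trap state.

start=S0 accept=S0,S1 S0-p->S1 S0-q->S0 S1-p->S1 S1-q->S2 S2-p->S2 S2-q->S2

This is the complement of 'contains `pq`'. Use the same substring-matching states — S0 through S2 holding how much of `pq` has just been matched — but flip the accepting set: everything except the trap S2 accepts.
3 states suffice.
        p   q  
>* S0   S1  S0 
 * S1   S1  S2 
   S2   S2  S2 
(> = start, * = accepting)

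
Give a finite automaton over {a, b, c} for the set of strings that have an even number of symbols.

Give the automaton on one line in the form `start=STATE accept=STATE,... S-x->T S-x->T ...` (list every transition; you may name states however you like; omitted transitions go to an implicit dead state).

Count input length modulo 2: every symbol advances one step around the cycle s0 → s1 → s0. Accept at s0.
        a   b   c  
>* s0   s1  s1  s1 
   s1   s0  s0  s0 
(> = start, * = accepting)

start=s0 accept=s0 s0-a->s1 s0-b->s1 s0-c->s1 s1-a->s0 s1-b->s0 s1-c->s0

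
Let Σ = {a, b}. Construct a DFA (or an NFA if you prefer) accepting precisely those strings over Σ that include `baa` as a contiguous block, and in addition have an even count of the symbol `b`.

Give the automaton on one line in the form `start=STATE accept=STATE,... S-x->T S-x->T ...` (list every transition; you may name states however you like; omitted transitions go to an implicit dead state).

Handle the two conditions separately and then intersect. The first has 4 states tracking whether and how much of `baa` has been seen; the second has 2 states tracking the count of `b`s modulo 2. A product state is a pair (one from each), accepting exactly when both do.
With 7 states:
        a   b  
>  q0   q0  q1 
   q1   q2  q3 
   q2   q4  q3 
   q3   q5  q1 
   q4   q4  q6 
   q5   q6  q1 
 * q6   q6  q4 
(> = start, * = accepting)

start=q0 accept=q6 q0-a->q0 q0-b->q1 q1-a->q2 q1-b->q3 q2-a->q4 q2-b->q3 q3-a->q5 q3-b->q1 q4-a->q4 q4-b->q6 q5-a->q6 q5-b->q1 q6-a->q6 q6-b->q4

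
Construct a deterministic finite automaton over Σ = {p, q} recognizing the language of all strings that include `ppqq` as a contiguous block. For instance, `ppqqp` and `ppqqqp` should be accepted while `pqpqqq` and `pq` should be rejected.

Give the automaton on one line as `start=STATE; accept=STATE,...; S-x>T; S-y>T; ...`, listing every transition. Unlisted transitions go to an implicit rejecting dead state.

start=A; accept=E; A-p>B; A-q>A; B-p>C; B-q>A; C-p>C; C-q>D; D-p>B; D-q>E; E-p>E; E-q>E

States A..D record the length of the longest prefix of `ppqq` that matches the current input suffix. Reaching E means `ppqq` has been seen, and we stay there forever. Accept from E.
With 5 states:
       p  q 
>  A   B  A 
   B   C  A 
   C   C  D 
   D   B  E 
 * E   E  E 
(> = start, * = accepting)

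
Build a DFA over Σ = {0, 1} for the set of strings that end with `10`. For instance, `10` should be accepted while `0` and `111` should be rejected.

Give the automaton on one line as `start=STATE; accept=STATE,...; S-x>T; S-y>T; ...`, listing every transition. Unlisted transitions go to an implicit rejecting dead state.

Remember how much of `10` the current input suffix matches. State A means no match yet; B means the last symbol is `1`; C means the last 2 symbols are `10`. Only C accepts. On a mismatch, fall back to the longest proper suffix that is still a prefix of `10`.
3 states suffice.
       0  1 
>  A   A  B 
   B   C  B 
 * C   A  B 
(> = start, * = accepting)

start=A; accept=C; A-0>A; A-1>B; B-0>C; B-1>B; C-0>A; C-1>B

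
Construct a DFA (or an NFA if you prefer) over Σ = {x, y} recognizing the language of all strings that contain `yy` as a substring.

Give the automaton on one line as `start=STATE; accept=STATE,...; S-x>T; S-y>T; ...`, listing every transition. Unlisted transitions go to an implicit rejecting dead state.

start=A; accept=C; A-x>A; A-y>B; B-x>A; B-y>C; C-x>C; C-y>C

Track how much of `yy` has been matched so far: state A is no progress, C is the absorbing accept state reached once `yy` has occurred. Intermediate states record partial matches; on a mismatch, fall back to the longest reusable overlap.
With 3 states:
       x  y 
>  A   A  B 
   B   A  C 
 * C   C  C 
(> = start, * = accepting)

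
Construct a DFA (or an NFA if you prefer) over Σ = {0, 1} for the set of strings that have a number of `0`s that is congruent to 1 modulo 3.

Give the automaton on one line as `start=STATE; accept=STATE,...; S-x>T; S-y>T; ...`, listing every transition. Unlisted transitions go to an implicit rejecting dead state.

The only thing that matters is how many `0`s have appeared, reduced mod 3. Use one state per residue: q0 for 0, …, q2 for 2. Reading `0` moves to the next residue; anything else stays put. q1 is accepting.
3 states suffice.
        0   1  
>  q0   q1  q0 
 * q1   q2  q1 
   q2   q0  q2 
(> = start, * = accepting)

start=q0; accept=q1; q0-0>q1; q0-1>q0; q1-0>q2; q1-1>q1; q2-0>q0; q2-1>q2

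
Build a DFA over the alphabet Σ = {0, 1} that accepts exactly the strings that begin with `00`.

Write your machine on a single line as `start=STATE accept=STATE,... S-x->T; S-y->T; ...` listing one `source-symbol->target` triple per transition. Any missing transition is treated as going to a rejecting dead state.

Walk along `00` while the input agrees: from A take `0` to B, and so on. Any deviation drops to the rejecting sink D. Once C is reached the prefix is confirmed and every continuation is accepted.
4 states suffice.
       0  1 
>  A   B  D 
   B   C  D 
 * C   C  C 
   D   D  D 
(> = start, * = accepting)

start=A; accept=C; A-0->B; A-1->D; B-0->C; B-1->D; C-0->C; C-1->C; D-0->D; D-1->D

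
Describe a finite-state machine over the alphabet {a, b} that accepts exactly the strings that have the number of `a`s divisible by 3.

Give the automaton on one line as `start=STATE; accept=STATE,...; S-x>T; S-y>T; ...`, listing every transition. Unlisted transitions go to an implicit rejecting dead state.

The only thing that matters is how many `a`s have appeared, reduced mod 3. Use one state per residue: q0 for 0, …, q2 for 2. Reading `a` moves to the next residue; anything else stays put. q0 is accepting.
3 states suffice.
        a   b  
>* q0   q1  q0 
   q1   q2  q1 
   q2   q0  q2 
(> = start, * = accepting)

start=q0; accept=q0; q0-a>q1; q0-b>q0; q1-a>q2; q1-b>q1; q2-a>q0; q2-b>q2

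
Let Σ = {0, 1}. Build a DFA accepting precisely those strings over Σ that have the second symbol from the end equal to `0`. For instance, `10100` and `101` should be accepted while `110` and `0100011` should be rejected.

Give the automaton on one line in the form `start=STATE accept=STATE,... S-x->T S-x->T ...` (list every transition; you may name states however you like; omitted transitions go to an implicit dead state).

start=S0 accept=S3,S4 S0-0->S1 S0-1->S2 S1-0->S3 S1-1->S4 S2-0->S5 S2-1->S6 S3-0->S3 S3-1->S4 S4-0->S5 S4-1->S6 S5-0->S3 S5-1->S4 S6-0->S5 S6-1->S6

A DFA must remember the last 2 symbols (since which symbol is second-to-last isn't known until the input ends). Use one state per possible window of the last ≤2 symbols; accept from those whose window starts with `0`.
        0   1  
>  S0   S1  S2 
   S1   S3  S4 
   S2   S5  S6 
 * S3   S3  S4 
 * S4   S5  S6 
   S5   S3  S4 
   S6   S5  S6 
(> = start, * = accepting)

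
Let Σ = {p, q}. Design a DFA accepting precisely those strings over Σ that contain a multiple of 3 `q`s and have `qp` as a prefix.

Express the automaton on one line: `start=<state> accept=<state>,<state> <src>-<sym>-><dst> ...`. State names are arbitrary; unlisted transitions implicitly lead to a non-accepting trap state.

Handle the two conditions separately and then intersect. One (3 states) tracks the count of `q`s modulo 3; the other (4 states) tracks whether the input so far still matches the prefix `qp`. Each combined state is a pair, one component from each; accept when both components accept.
An 8-state machine:
        p   q  
>  S0   S1  S2 
   S1   S1  S3 
   S2   S4  S5 
   S3   S3  S5 
   S4   S4  S6 
   S5   S5  S1 
   S6   S6  S7 
 * S7   S7  S4 
(> = start, * = accepting)

start=S0 accept=S7 S0-p->S1 S0-q->S2 S1-p->S1 S1-q->S3 S2-p->S4 S2-q->S5 S3-p->S3 S3-q->S5 S4-p->S4 S4-q->S6 S5-p->S5 S5-q->S1 S6-p->S6 S6-q->S7 S7-p->S7 S7-q->S4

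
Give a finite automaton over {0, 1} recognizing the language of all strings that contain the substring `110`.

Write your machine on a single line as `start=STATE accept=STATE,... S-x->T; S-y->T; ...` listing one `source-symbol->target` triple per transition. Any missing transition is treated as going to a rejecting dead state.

start=A; accept=D; A-0->A; A-1->B; B-0->A; B-1->C; C-0->D; C-1->C; D-0->D; D-1->D

Track how much of `110` has been matched so far: state A is no progress, D is the absorbing accept state reached once `110` has occurred. Intermediate states record partial matches; on a mismatch, fall back to the longest reusable overlap.
With 4 states:
       0  1 
>  A   A  B 
   B   A  C 
   C   D  C 
 * D   D  D 
(> = start, * = accepting)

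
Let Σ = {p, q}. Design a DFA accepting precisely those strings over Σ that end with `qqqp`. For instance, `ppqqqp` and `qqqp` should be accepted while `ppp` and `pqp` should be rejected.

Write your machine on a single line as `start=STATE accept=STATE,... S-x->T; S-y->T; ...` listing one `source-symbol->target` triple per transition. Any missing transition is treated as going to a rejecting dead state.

Remember how much of `qqqp` the current input suffix matches. State A means no match yet; B means the last symbol is `q`; C means the last 2 symbols are `qq`; D means the last 3 symbols are `qqq`; E means the last 4 symbols are `qqqp`. Only E accepts. On a mismatch, fall back to the longest proper suffix that is still a prefix of `qqqp`.
With 5 states:
       p  q 
>  A   A  B 
   B   A  C 
   C   A  D 
   D   E  D 
 * E   A  B 
(> = start, * = accepting)

start=A; accept=E; A-p->A; A-q->B; B-p->A; B-q->C; C-p->A; C-q->D; D-p->E; D-q->D; E-p->A; E-q->B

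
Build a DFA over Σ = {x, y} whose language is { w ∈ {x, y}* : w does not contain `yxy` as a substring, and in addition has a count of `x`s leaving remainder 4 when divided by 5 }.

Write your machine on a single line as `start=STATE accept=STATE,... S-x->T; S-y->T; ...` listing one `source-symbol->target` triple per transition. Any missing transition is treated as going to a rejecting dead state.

Build one automaton per condition and run them in lockstep. One (4 states) tracks partial matches of the forbidden pattern `yxy`; the other (5 states) tracks the count of `x`s modulo 5. Each combined state is a pair, one component from each; accept when both components accept.
With 20 states:
       x  y 
>  A   B  C 
   B   D  E 
   C   F  C 
   D   G  H 
   E   I  E 
   F   D  J 
   G   K  L 
   H   M  H 
   I   G  N 
   J   N  J 
 * K   A  O 
   L   P  L 
   M   K  Q 
   N   Q  N 
 * O   R  O 
 * P   A  S 
   Q   S  Q 
   R   B  T 
   S   T  S 
   T   J  T 
(> = start, * = accepting)

start=A; accept=K,O,P; A-x->B; A-y->C; B-x->D; B-y->E; C-x->F; C-y->C; D-x->G; D-y->H; E-x->I; E-y->E; F-x->D; F-y->J; G-x->K; G-y->L; H-x->M; H-y->H; I-x->G; I-y->N; J-x->N; J-y->J; K-x->A; K-y->O; L-x->P; L-y->L; M-x->K; M-y->Q; N-x->Q; N-y->N; O-x->R; O-y->O; P-x->A; P-y->S; Q-x->S; Q-y->Q; R-x->B; R-y->T; S-x->T; S-y->S; T-x->J; T-y->T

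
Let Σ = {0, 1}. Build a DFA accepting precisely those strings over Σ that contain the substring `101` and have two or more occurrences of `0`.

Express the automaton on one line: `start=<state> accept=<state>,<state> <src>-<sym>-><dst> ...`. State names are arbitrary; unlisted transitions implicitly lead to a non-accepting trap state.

start=s0 accept=s7 s0-0->s1 s0-1->s2 s1-0->s1 s1-1->s3 s2-0->s4 s2-1->s2 s3-0->s5 s3-1->s3 s4-0->s1 s4-1->s6 s5-0->s1 s5-1->s7 s6-0->s7 s6-1->s6 s7-0->s7 s7-1->s7

Run two small machines in parallel and take their product. One (4 states) tracks whether and how much of `101` has been seen; the other (4 states) tracks the count of `0`s, saturating at 3. Each combined state is a pair, one component from each; accept when both components accept. After merging equivalent states the machine shrinks.
An 8-state machine:
        0   1  
>  s0   s1  s2 
   s1   s1  s3 
   s2   s4  s2 
   s3   s5  s3 
   s4   s1  s6 
   s5   s1  s7 
   s6   s7  s6 
 * s7   s7  s7 
(> = start, * = accepting)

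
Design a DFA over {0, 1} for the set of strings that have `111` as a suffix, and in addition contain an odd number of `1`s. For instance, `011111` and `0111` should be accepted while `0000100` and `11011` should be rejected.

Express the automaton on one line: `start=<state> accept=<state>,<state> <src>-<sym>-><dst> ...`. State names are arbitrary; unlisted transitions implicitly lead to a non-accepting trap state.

start=S0 accept=S4 S0-0->S0 S0-1->S1 S1-0->S2 S1-1->S3 S2-0->S2 S2-1->S0 S3-0->S0 S3-1->S4 S4-0->S2 S4-1->S3

Build one automaton per condition and run them in lockstep. The first has 4 states tracking how much of the suffix `111` has currently been matched; the second has 2 states tracking the count of `1`s modulo 2. A product state is a pair (one from each), accepting exactly when both do. Minimizing collapses redundant product states.
With 5 states:
        0   1  
>  S0   S0  S1 
   S1   S2  S3 
   S2   S2  S0 
   S3   S0  S4 
 * S4   S2  S3 
(> = start, * = accepting)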